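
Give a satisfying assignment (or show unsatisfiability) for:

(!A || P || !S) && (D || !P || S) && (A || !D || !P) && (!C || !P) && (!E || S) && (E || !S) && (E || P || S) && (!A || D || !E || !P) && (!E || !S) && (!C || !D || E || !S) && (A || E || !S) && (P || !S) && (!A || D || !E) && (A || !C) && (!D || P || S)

Set D = True.
Try A = False:
  (A || !D || !P) forces P = False.
  (P || !S) forces S = False.
  clause (!D || P || S) is falsified — backtrack.
So A = True.
Set P = True.
  then (!C || !P) forces C = False.
Try S = True:
  (E || !S) forces E = True.
  clause (!E || !S) is falsified — backtrack.
So S = False.
  then (!E || S) forces E = False.
All clauses satisfied.

D = True, A = True, P = True, S = False, C = False, E = False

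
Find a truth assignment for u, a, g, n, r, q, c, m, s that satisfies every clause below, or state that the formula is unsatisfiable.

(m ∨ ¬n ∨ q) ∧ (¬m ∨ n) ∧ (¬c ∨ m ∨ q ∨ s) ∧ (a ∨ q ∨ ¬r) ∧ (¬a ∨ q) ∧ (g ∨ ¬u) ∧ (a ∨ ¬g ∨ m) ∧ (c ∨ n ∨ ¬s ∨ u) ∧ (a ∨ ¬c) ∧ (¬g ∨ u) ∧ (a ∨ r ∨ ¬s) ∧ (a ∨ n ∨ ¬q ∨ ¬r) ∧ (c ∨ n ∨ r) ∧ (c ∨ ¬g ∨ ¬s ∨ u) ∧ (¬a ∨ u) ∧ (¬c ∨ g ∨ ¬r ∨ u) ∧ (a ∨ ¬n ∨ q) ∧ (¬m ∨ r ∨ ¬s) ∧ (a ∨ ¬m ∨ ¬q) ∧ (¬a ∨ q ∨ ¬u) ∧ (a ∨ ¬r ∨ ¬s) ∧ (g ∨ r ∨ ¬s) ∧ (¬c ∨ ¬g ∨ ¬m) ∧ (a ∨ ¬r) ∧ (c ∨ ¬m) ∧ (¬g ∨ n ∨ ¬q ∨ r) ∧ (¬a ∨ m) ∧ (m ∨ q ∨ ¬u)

u=F, a=F, g=F, n=T, r=F, q=T, c=F, m=F, s=F

Set u = False.
  then (¬g ∨ u) forces g = False.
  then (¬a ∨ u) forces a = False.
  then (a ∨ ¬r) forces r = False.
  then (a ∨ ¬c) forces c = False.
  then (a ∨ r ∨ ¬s) forces s = False.
  then (c ∨ n ∨ r) forces n = True.
  then (a ∨ ¬n ∨ q) forces q = True.
  then (a ∨ ¬m ∨ ¬q) forces m = False.
All clauses satisfied.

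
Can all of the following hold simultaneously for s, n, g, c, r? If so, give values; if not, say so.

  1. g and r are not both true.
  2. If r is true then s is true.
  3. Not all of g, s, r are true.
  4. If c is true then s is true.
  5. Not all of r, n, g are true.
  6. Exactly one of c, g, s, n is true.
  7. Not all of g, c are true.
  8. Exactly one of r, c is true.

s: True; n: False; g: False; c: False; r: True

  (1) g=F, r=T — not both ✓
  (2) r=T ⇒ s: T ✓
  (3) {g, s, r}: 2/3 true — not all ✓
  (4) c=F ⇒ s: vacuous ✓
  (5) {r, n, g}: 1/3 true — not all ✓
  (6) {c, g, s, n}: 1 true — exactly one ✓
  (7) {g, c}: 0/2 true — not all ✓
  (8) {r, c}: 1 true — exactly one ✓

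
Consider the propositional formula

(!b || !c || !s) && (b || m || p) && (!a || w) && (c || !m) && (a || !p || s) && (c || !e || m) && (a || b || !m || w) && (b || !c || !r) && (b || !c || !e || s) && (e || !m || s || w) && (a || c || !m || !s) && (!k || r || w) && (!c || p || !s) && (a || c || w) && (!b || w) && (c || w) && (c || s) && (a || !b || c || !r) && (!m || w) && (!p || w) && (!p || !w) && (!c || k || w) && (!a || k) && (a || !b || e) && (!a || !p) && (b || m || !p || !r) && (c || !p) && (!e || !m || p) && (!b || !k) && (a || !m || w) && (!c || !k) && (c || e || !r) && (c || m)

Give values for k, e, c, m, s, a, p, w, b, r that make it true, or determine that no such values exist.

Set k = False.
  then (!a || k) forces a = False.
Set e = True.
Try c = False:
  (c || !m) forces m = False.
  clause (c || !e || m) is falsified — backtrack.
So c = True.
  then (!c || k || w) forces w = True.
  then (!p || !w) forces p = False.
  then (!e || !m || p) forces m = False.
  then (b || m || p) forces b = True.
  then (!c || p || !s) forces s = False.
Set r = False.
All clauses satisfied.

k = False; e = True; c = True; m = False; s = False; a = False; p = False; w = True; b = True; r = False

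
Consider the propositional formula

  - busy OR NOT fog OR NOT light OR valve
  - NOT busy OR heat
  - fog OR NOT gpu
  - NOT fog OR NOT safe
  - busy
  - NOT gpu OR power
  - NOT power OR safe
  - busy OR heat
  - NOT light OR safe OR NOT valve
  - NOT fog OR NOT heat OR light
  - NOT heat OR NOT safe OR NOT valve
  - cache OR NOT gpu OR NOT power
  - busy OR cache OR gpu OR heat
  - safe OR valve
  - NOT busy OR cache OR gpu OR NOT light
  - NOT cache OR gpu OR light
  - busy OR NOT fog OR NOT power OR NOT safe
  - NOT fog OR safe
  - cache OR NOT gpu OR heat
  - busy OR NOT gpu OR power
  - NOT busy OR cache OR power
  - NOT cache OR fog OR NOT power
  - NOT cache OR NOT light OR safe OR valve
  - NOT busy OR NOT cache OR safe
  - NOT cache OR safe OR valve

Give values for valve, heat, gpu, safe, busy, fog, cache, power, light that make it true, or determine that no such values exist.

Unit clause (busy) forces busy = True.
In (NOT busy OR heat) only heat is left, so heat = True.
Set valve = False.
  then (safe OR valve) forces safe = True.
  then (NOT fog OR NOT safe) forces fog = False.
  then (fog OR NOT gpu) forces gpu = False.
Set cache = True.
  then (NOT cache OR gpu OR light) forces light = True.
  then (NOT cache OR fog OR NOT power) forces power = False.
All clauses satisfied.

valve = False; heat = True; gpu = False; safe = True; busy = True; fog = False; cache = True; power = False; light = True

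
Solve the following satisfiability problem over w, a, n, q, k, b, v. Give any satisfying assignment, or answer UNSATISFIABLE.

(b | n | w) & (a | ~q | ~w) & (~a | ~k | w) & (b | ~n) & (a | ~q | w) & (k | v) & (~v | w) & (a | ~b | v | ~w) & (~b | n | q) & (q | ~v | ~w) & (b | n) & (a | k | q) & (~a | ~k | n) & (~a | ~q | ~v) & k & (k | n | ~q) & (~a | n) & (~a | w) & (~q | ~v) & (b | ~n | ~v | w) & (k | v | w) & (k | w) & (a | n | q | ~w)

Unit clause (k) forces k = True.
Set w = True.
Set a = True.
  then (~a | ~k | n) forces n = True.
  then (b | ~n) forces b = True.
Set q = False.
  then (q | ~v | ~w) forces v = False.
All clauses satisfied.

w = True, a = True, n = True, q = False, k = True, b = True, v = False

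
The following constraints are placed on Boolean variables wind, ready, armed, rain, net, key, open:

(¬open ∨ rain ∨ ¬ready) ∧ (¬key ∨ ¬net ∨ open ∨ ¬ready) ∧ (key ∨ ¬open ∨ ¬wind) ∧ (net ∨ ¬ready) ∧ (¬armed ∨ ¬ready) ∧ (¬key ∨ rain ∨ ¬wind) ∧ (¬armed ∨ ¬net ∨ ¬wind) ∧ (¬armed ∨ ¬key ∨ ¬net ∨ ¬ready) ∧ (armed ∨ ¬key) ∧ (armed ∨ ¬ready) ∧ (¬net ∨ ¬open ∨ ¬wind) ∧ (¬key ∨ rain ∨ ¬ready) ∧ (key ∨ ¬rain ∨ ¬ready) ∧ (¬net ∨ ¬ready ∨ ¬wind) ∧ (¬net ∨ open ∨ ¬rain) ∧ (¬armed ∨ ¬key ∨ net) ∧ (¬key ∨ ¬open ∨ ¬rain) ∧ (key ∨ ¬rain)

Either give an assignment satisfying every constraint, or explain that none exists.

wind = False; ready = False; armed = False; rain = False; net = True; key = False; open = False

Set wind = False.
Try ready = True:
  (net ∨ ¬ready) forces net = True.
  (¬armed ∨ ¬ready) forces armed = False.
  clause (armed ∨ ¬ready) is falsified — backtrack.
So ready = False.
Set armed = False.
  then (armed ∨ ¬key) forces key = False.
  then (key ∨ ¬rain) forces rain = False.
Set net = True.
Set open = False.
All clauses satisfied.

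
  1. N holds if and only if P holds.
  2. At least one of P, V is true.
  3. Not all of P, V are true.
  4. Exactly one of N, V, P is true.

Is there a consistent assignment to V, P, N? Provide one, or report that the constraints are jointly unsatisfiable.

V = True; P = False; N = False

  (1) N=F, P=F — same ✓
  (2) {P, V}: 1 true — at least one ✓
  (3) {P, V}: 1/2 true — not all ✓
  (4) {N, V, P}: 1 true — exactly one ✓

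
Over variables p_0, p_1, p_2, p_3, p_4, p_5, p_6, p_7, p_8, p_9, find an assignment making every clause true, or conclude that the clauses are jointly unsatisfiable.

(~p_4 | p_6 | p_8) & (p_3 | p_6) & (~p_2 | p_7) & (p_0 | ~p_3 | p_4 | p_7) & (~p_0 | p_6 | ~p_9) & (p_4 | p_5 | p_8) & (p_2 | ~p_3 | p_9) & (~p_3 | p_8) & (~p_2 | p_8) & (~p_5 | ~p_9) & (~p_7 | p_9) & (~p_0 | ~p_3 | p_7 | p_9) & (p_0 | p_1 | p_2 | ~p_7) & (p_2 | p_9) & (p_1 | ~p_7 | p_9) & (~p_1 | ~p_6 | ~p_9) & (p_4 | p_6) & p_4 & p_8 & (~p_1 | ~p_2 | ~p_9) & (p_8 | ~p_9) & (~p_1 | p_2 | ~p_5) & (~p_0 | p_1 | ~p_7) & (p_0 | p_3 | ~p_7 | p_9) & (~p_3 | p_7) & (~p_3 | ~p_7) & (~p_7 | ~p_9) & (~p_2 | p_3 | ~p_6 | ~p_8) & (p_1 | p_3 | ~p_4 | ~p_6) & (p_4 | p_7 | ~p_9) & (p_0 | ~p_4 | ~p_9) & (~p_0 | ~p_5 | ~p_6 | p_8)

UNSATISFIABLE

Case p_7 = True:
  (~p_7 | p_9) forces p_9 = True.
  Clause (~p_7 | ~p_9) is falsified — contradiction.
Case p_7 = False:
  (~p_2 | p_7) forces p_2 = False.
  (p_2 | p_9) forces p_9 = True.
  (~p_5 | ~p_9) forces p_5 = False.
  (p_4) forces p_4 = True.
  (p_8) forces p_8 = True.
  (~p_3 | p_7) forces p_3 = False.
  (p_3 | p_6) forces p_6 = True.
  (~p_1 | ~p_6 | ~p_9) forces p_1 = False.
  Clause (p_1 | p_3 | ~p_4 | ~p_6) is falsified — contradiction.
Both cases fail, so the formula is unsatisfiable.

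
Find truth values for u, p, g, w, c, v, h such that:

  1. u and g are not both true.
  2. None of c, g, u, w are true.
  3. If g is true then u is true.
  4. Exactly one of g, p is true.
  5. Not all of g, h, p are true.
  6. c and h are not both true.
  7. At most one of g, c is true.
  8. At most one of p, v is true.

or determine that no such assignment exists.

u: False, p: True, g: False, w: False, c: False, v: False, h: False

  (1) u=F, g=F — not both ✓
  (2) {c, g, u, w}: 0 true — none ✓
  (3) g=F ⇒ u: vacuous ✓
  (4) {g, p}: 1 true — exactly one ✓
  (5) {g, h, p}: 1/3 true — not all ✓
  (6) c=F, h=F — not both ✓
  (7) {g, c}: 0 true — at most one ✓
  (8) {p, v}: 1 true — at most one ✓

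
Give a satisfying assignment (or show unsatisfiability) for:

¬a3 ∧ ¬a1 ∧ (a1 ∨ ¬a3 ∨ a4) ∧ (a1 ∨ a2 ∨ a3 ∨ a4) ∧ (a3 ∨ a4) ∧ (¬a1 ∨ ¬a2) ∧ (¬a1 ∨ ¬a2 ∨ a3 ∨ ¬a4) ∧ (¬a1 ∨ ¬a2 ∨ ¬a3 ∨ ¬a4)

Unit clause (¬a3) forces a3 = False.
Unit clause (¬a1) forces a1 = False.
In (a3 ∨ a4) only a4 is left, so a4 = True.
Set a2 = True.
All clauses satisfied.

a1 = False; a2 = True; a3 = False; a4 = True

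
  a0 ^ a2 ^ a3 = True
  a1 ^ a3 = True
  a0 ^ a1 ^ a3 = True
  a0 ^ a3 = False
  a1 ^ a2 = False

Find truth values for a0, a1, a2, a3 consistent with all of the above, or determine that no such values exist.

a0 = False, a1 = True, a2 = True, a3 = False

a0 ^ a2 ^ a3 = F ^ T ^ F = True ✓
a1 ^ a3 = T ^ F = True ✓
a0 ^ a1 ^ a3 = F ^ T ^ F = True ✓
a0 ^ a3 = F ^ F = False ✓
a1 ^ a2 = T ^ T = False ✓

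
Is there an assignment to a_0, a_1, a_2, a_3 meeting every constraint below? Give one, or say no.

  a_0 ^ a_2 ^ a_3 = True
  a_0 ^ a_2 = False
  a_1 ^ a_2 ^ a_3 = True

a_0: True, a_1: True, a_2: True, a_3: True

a_0 ^ a_2 ^ a_3 = T ^ T ^ T = True ✓
a_0 ^ a_2 = T ^ T = False ✓
a_1 ^ a_2 ^ a_3 = T ^ T ^ T = True ✓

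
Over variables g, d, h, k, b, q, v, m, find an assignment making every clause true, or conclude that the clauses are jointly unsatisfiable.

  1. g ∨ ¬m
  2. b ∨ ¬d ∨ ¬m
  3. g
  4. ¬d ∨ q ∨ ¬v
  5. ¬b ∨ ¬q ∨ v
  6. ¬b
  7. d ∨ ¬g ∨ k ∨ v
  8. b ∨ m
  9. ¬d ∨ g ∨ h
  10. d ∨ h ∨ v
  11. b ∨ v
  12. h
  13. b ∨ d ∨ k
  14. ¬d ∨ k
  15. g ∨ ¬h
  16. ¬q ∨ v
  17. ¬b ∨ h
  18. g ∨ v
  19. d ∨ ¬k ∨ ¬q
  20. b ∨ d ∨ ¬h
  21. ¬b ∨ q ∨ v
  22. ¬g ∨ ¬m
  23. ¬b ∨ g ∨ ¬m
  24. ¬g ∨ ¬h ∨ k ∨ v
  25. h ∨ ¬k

UNSATISFIABLE

Case g = True:
  (¬b) forces b = False.
  (b ∨ m) forces m = True.
  Clause (¬g ∨ ¬m) is falsified — contradiction.
Case g = False:
  Clause (g) is falsified — contradiction.
Both cases fail, so the formula is unsatisfiable.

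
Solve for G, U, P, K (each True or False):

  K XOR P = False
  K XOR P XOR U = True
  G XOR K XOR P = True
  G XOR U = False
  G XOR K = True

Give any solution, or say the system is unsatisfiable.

G = True, U = True, P = False, K = False

K XOR P = F XOR F = False ✓
K XOR P XOR U = F XOR F XOR T = True ✓
G XOR K XOR P = T XOR F XOR F = True ✓
G XOR U = T XOR T = False ✓
G XOR K = T XOR F = True ✓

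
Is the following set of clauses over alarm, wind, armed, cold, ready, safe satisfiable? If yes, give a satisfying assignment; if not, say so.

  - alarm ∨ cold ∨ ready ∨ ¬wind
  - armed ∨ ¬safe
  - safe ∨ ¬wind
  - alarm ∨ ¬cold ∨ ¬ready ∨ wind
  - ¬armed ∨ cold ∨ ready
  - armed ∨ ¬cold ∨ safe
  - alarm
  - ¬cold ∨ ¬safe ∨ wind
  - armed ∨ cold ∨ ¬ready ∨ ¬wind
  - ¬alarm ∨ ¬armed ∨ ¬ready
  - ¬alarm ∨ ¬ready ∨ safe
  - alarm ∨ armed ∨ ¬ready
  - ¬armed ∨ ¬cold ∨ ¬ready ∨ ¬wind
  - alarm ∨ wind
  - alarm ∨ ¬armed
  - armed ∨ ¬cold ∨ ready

alarm = True, wind = False, armed = False, cold = False, ready = False, safe = False

Unit clause (alarm) forces alarm = True.
Set wind = False.
Set armed = False.
  then (armed ∨ ¬safe) forces safe = False.
  then (armed ∨ ¬cold ∨ safe) forces cold = False.
  then (¬alarm ∨ ¬ready ∨ safe) forces ready = False.
All clauses satisfied.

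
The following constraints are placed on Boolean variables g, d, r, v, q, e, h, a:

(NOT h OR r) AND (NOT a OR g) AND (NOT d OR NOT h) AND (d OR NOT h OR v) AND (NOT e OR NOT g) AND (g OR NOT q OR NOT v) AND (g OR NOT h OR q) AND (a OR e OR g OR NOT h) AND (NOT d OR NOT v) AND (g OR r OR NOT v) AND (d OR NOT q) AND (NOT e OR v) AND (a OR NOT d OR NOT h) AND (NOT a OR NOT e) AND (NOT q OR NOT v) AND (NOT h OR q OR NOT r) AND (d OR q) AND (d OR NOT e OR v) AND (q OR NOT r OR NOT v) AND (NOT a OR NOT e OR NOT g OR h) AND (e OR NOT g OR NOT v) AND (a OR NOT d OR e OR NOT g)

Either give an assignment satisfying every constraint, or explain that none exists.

Set g = True.
  then (NOT e OR NOT g) forces e = False.
  then (e OR NOT g OR NOT v) forces v = False.
Try d = False:
  (d OR NOT h OR v) forces h = False.
  (d OR NOT q) forces q = False.
  clause (d OR q) is falsified — backtrack.
So d = True.
  then (NOT d OR NOT h) forces h = False.
  then (a OR NOT d OR e OR NOT g) forces a = True.
Set r = False.
Set q = False.
All clauses satisfied.

g = True, d = True, r = False, v = False, q = False, e = False, h = False, a = True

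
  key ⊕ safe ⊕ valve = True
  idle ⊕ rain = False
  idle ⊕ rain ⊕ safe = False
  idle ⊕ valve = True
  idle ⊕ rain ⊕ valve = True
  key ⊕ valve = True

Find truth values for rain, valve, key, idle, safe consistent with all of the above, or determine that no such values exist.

rain: False; valve: True; key: False; idle: False; safe: False

key ⊕ safe ⊕ valve = F ⊕ F ⊕ T = True ✓
idle ⊕ rain = F ⊕ F = False ✓
idle ⊕ rain ⊕ safe = F ⊕ F ⊕ F = False ✓
idle ⊕ valve = F ⊕ T = True ✓
idle ⊕ rain ⊕ valve = F ⊕ F ⊕ T = True ✓
key ⊕ valve = F ⊕ T = True ✓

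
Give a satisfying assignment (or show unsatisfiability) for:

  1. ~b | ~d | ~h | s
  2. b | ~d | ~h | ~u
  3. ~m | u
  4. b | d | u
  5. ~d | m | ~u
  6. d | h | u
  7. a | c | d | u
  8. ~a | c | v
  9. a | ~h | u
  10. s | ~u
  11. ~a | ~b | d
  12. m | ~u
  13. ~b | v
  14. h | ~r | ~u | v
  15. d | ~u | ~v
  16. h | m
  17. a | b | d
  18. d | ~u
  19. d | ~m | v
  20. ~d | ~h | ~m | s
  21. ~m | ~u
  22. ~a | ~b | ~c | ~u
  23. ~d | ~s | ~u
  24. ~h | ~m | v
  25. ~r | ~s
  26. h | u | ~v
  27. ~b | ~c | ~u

s = True, v = False, c = True, m = False, r = False, h = True, d = True, a = True, b = False, u = False

Set s = True.
  then (~r | ~s) forces r = False.
Set v = False.
  then (~b | v) forces b = False.
Set c = True.
Set m = False.
  then (m | ~u) forces u = False.
  then (h | m) forces h = True.
  then (b | d | u) forces d = True.
  then (a | ~h | u) forces a = True.
All clauses satisfied.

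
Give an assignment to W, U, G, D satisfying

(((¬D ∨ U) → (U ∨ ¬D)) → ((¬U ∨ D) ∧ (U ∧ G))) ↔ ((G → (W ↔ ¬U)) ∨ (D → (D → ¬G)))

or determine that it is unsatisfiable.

W: False, U: False, G: True, D: True

  (((¬D ∨ U) → (U ∨ ¬D)) → ((¬U ∨ D) ∧ (U ∧ G))) ↔ ((G → (W ↔ ¬U)) ∨ (D → (D → ¬G))) = True
    ((¬D ∨ U) → (U ∨ ¬D)) → ((¬U ∨ D) ∧ (U ∧ G)) = False
      (¬D ∨ U) → (U ∨ ¬D) = True
        ¬D ∨ U = False
          ¬D = False
        U ∨ ¬D = False
          ¬D = False
      (¬U ∨ D) ∧ (U ∧ G) = False
        ¬U ∨ D = True
          ¬U = True
        U ∧ G = False
    (G → (W ↔ ¬U)) ∨ (D → (D → ¬G)) = False
      G → (W ↔ ¬U) = False
        W ↔ ¬U = False
          ¬U = True
      D → (D → ¬G) = False
        D → ¬G = False
          ¬G = False
The formula evaluates to True.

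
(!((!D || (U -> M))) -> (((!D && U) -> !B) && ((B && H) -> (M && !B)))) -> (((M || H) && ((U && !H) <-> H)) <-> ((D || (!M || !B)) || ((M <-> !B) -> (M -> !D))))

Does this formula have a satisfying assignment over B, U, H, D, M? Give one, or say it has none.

B: True, U: True, H: True, D: True, M: False

  (!((!D || (U -> M))) -> (((!D && U) -> !B) && ((B && H) -> (M && !B)))) -> (((M || H) && ((U && !H) <-> H)) <-> ((D || (!M || !B)) || ((M <-> !B) -> (M -> !D)))) = True
    !((!D || (U -> M))) -> (((!D && U) -> !B) && ((B && H) -> (M && !B))) = False
      !((!D || (U -> M))) = True
        !D || (U -> M) = False
          !D = False
          U -> M = False
      ((!D && U) -> !B) && ((B && H) -> (M && !B)) = False
        (!D && U) -> !B = True
          !D && U = False
            !D = False
          !B = False
        (B && H) -> (M && !B) = False
          B && H = True
          M && !B = False
            !B = False
    ((M || H) && ((U && !H) <-> H)) <-> ((D || (!M || !B)) || ((M <-> !B) -> (M -> !D))) = False
      (M || H) && ((U && !H) <-> H) = False
        M || H = True
        (U && !H) <-> H = False
          U && !H = False
            !H = False
      (D || (!M || !B)) || ((M <-> !B) -> (M -> !D)) = True
        D || (!M || !B) = True
          !M || !B = True
            !M = True
            !B = False
        (M <-> !B) -> (M -> !D) = True
          M <-> !B = True
            !B = False
          M -> !D = True
            !D = False
The formula evaluates to True.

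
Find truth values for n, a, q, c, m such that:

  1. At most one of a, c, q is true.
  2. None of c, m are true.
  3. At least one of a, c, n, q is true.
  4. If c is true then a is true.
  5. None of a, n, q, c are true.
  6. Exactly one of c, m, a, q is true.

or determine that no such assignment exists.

Case q = True:
  Constraint (5) is violated (q=T) — contradiction.
Case q = False:
  (2) forces c = False.
  (2) forces m = False.
  (5) forces a = False.
  Constraint (6) is violated (c=F, m=F, a=F, q=F) — contradiction.
Both cases fail — unsatisfiable.

No satisfying assignment exists.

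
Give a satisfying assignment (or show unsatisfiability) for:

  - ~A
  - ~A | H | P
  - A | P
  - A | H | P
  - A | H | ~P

H: True, P: True, A: False

Unit clause (~A) forces A = False.
In (A | P) only P is left, so P = True.
In (A | H | ~P) only H is left, so H = True.
Check each clause:
  (~A): ~A holds.
  (~A | H | P): ~A holds.
  (A | P): P holds.
  (A | H | P): H holds.
  (A | H | ~P): H holds.
All clauses satisfied.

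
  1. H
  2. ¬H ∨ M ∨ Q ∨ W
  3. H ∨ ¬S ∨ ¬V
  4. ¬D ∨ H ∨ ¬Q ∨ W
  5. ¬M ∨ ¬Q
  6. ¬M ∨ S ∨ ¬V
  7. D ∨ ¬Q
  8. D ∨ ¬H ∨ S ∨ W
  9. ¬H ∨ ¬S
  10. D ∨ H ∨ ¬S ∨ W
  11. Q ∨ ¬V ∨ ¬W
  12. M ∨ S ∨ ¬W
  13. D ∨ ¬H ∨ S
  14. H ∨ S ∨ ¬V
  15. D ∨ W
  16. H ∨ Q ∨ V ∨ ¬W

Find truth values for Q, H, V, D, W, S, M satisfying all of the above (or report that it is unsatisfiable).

Q = False, H = True, V = False, D = True, W = True, S = False, M = True

Unit clause (H) forces H = True.
In (¬H ∨ ¬S) only ¬S is left, so S = False.
In (D ∨ ¬H ∨ S) only D is left, so D = True.
Set Q = False.
Try V = True:
  (¬M ∨ S ∨ ¬V) forces M = False.
  (¬H ∨ M ∨ Q ∨ W) forces W = True.
  clause (Q ∨ ¬V ∨ ¬W) is falsified — backtrack.
So V = False.
Set W = True.
  then (M ∨ S ∨ ¬W) forces M = True.
All clauses satisfied.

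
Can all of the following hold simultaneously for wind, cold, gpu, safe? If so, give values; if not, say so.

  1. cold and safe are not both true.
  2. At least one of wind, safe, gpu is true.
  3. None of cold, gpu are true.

wind = True, cold = False, gpu = False, safe = False

  (1) cold=F, safe=F — not both ✓
  (2) {wind, safe, gpu}: 1 true — at least one ✓
  (3) {cold, gpu}: 0 true — none ✓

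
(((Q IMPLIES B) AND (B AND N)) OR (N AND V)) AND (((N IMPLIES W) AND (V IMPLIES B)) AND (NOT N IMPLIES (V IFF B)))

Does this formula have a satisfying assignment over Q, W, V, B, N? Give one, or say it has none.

Q: False, W: True, V: False, B: True, N: True

  ((Q IMPLIES B) AND (B AND N)) OR (N AND V) = True
    (Q IMPLIES B) AND (B AND N) = True
      Q IMPLIES B = True
      B AND N = True
    N AND V = False
  ((N IMPLIES W) AND (V IMPLIES B)) AND (NOT N IMPLIES (V IFF B)) = True
    (N IMPLIES W) AND (V IMPLIES B) = True
      N IMPLIES W = True
      V IMPLIES B = True
    NOT N IMPLIES (V IFF B) = True
      NOT N = False
      V IFF B = False
Both conjuncts True, so the formula holds.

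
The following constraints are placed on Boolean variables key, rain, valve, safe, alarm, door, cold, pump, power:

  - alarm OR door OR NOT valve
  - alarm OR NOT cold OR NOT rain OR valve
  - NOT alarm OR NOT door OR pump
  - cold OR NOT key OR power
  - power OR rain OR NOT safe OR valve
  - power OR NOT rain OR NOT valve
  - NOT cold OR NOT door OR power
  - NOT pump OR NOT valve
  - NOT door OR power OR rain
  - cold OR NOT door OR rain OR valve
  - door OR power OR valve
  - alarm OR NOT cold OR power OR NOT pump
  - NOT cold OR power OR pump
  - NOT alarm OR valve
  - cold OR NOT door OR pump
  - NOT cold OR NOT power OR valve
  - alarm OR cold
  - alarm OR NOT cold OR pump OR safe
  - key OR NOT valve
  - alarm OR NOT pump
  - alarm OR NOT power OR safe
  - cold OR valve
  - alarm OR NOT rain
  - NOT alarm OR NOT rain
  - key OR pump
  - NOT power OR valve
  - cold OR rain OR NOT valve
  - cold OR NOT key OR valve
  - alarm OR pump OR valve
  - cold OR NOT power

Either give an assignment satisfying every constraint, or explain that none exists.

Set key = True.
Set rain = False.
Set valve = True.
  then (NOT pump OR NOT valve) forces pump = False.
  then (cold OR rain OR NOT valve) forces cold = True.
  then (NOT cold OR power OR pump) forces power = True.
Set safe = False.
  then (alarm OR NOT cold OR pump OR safe) forces alarm = True.
  then (NOT alarm OR NOT door OR pump) forces door = False.
All clauses satisfied.

key: True, rain: False, valve: True, safe: False, alarm: True, door: False, cold: True, pump: False, power: True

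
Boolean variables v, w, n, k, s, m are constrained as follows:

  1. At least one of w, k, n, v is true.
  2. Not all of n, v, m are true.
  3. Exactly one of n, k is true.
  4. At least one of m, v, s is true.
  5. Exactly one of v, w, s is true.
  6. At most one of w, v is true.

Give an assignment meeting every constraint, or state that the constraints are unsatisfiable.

v = False, w = False, n = False, k = True, s = True, m = True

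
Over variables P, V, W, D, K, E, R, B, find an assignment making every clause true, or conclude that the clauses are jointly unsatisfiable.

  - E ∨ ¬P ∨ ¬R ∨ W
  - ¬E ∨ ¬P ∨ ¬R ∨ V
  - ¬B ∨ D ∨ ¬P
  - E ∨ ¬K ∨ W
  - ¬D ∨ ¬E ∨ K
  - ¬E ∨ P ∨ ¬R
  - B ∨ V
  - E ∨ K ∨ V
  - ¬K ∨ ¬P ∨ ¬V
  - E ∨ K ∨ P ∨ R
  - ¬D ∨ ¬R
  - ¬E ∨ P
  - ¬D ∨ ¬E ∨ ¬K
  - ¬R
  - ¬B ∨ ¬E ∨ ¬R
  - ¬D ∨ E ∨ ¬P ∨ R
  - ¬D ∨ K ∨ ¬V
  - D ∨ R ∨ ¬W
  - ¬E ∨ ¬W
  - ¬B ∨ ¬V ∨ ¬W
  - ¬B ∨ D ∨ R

P = True, V = True, W = False, D = False, K = False, E = False, R = False, B = False

Unit clause (¬R) forces R = False.
Set P = True.
Set V = True.
  then (¬K ∨ ¬P ∨ ¬V) forces K = False.
  then (¬D ∨ K ∨ ¬V) forces D = False.
  then (D ∨ R ∨ ¬W) forces W = False.
  then (¬B ∨ D ∨ R) forces B = False.
Set E = False.
All clauses satisfied.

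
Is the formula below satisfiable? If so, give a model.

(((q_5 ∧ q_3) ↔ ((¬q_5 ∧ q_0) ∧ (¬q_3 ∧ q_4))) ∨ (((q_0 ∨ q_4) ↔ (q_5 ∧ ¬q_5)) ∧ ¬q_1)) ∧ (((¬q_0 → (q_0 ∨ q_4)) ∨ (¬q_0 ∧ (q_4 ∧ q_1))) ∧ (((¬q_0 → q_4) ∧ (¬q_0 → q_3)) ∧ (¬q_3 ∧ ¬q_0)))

Case q_0 = True: the conjunct ¬q_0 is False.
Case q_0 = False: the formula simplifies to (¬((q_5 ∧ q_3)) ∨ ((q_4 ↔ (q_5 ∧ ¬q_5)) ∧ ¬q_1)) ∧ ((q_4 ∨ (q_4 ∧ q_1)) ∧ ((q_4 ∧ q_3) ∧ ¬q_3)).
  q_3 = True: the conjunct ¬q_3 is False.
  q_3 = False: the conjunct q_3 is False.
Both cases fail — unsatisfiable.

Unsatisfiable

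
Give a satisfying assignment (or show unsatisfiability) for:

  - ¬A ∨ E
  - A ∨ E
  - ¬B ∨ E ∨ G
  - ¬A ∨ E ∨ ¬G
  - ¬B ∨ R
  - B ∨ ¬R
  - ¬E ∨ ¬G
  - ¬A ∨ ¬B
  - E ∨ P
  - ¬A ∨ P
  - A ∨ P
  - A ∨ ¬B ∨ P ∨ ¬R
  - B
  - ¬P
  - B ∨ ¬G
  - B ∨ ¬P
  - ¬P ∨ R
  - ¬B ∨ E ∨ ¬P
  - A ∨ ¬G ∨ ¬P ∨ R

Case P = True:
  Clause (¬P) is falsified — contradiction.
Case P = False:
  (E ∨ P) forces E = True.
  (¬E ∨ ¬G) forces G = False.
  (¬A ∨ P) forces A = False.
  Clause (A ∨ P) is falsified — contradiction.
Both cases fail, so the formula is unsatisfiable.

UNSATISFIABLE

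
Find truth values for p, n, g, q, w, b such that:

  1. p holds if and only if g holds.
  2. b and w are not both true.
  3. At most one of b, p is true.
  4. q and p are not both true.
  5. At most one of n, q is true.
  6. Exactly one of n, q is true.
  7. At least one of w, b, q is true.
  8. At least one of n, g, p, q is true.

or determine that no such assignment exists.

p = False, n = False, g = False, q = True, w = False, b = True

  (1) p=F, g=F — same ✓
  (2) b=T, w=F — not both ✓
  (3) {b, p}: 1 true — at most one ✓
  (4) q=T, p=F — not both ✓
  (5) {n, q}: 1 true — at most one ✓
  (6) {n, q}: 1 true — exactly one ✓
  (7) {w, b, q}: 2 true — at least one ✓
  (8) {n, g, p, q}: 1 true — at least one ✓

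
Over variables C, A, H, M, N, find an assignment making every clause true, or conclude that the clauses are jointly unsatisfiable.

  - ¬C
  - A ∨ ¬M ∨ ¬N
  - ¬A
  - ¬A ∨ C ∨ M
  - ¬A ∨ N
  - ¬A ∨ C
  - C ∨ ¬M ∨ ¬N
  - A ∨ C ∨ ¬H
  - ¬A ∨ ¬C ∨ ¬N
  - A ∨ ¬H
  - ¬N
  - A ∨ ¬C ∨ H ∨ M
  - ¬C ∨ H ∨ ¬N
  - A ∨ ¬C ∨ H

C = False, A = False, H = False, M = False, N = False

Unit clause (¬C) forces C = False.
Unit clause (¬A) forces A = False.
In (A ∨ C ∨ ¬H) only ¬H is left, so H = False.
Unit clause (¬N) forces N = False.
Set M = False.
All clauses satisfied.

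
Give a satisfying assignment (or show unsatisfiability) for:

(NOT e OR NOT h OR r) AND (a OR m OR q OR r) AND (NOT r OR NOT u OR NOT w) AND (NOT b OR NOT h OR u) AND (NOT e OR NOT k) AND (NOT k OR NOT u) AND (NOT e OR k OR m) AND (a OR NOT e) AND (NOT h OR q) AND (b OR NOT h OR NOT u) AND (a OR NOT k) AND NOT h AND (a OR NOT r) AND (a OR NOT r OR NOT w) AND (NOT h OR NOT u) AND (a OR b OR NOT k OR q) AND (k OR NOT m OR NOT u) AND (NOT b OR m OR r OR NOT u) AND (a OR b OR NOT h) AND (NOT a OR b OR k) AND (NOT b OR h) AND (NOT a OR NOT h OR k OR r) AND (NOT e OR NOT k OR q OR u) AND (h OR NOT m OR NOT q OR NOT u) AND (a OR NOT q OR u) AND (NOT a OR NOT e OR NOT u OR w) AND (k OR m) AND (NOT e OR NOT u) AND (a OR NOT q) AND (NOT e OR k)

m=T; w=F; e=F; u=F; h=F; k=T; r=F; b=F; a=T; q=F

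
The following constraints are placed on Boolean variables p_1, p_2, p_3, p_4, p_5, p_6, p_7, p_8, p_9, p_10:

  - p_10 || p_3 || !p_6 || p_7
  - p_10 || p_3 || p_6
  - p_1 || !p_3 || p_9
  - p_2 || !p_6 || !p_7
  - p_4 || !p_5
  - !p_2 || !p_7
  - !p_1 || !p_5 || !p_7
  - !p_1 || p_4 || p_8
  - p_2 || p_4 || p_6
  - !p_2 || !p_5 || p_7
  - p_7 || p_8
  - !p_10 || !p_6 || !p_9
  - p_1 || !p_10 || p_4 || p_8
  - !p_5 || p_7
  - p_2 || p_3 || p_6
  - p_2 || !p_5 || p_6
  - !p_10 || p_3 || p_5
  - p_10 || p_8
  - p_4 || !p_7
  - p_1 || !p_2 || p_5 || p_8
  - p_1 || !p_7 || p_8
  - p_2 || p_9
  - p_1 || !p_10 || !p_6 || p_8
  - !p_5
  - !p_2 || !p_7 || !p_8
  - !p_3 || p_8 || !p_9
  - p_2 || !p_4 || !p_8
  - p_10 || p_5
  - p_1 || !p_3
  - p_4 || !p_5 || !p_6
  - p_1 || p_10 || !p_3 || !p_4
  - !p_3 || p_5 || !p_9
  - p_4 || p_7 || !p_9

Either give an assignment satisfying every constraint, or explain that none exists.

p_1=T, p_2=T, p_3=T, p_4=T, p_5=F, p_6=T, p_7=F, p_8=T, p_9=F, p_10=T

Unit clause (!p_5) forces p_5 = False.
In (p_10 || p_5) only p_10 is left, so p_10 = True.
In (!p_10 || p_3 || p_5) only p_3 is left, so p_3 = True.
In (p_1 || !p_3) only p_1 is left, so p_1 = True.
In (!p_3 || p_5 || !p_9) only !p_9 is left, so p_9 = False.
In (p_2 || p_9) only p_2 is left, so p_2 = True.
In (!p_2 || !p_7) only !p_7 is left, so p_7 = False.
In (p_7 || p_8) only p_8 is left, so p_8 = True.
Set p_4 = True.
Set p_6 = True.
All clauses satisfied.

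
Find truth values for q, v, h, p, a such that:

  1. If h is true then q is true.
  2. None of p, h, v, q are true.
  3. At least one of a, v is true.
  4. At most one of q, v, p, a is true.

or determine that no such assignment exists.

q = False, v = False, h = False, p = False, a = True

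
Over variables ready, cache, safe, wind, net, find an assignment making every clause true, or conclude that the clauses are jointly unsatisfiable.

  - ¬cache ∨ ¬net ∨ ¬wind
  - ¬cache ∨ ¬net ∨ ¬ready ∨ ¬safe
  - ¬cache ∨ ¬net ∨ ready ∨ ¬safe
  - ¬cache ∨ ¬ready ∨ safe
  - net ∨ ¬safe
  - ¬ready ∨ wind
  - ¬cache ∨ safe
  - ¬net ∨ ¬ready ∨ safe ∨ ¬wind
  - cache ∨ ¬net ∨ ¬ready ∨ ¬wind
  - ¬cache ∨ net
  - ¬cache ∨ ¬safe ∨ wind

ready = False, cache = False, safe = True, wind = False, net = True

Set ready = False.
Try cache = True:
  (¬cache ∨ safe) forces safe = True.
  (¬cache ∨ ¬net ∨ ready ∨ ¬safe) forces net = False.
  clause (net ∨ ¬safe) is falsified — backtrack.
So cache = False.
Set safe = True.
  then (net ∨ ¬safe) forces net = True.
Set wind = False.
All clauses satisfied.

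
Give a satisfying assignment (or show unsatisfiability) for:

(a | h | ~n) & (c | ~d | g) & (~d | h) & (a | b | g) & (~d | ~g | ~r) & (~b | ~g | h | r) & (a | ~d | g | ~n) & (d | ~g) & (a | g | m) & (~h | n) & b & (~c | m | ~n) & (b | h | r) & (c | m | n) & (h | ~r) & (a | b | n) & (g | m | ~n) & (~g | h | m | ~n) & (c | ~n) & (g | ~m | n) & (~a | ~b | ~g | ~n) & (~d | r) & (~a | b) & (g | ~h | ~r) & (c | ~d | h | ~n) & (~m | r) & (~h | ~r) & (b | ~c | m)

Unit clause (b) forces b = True.
Set a = True.
Set n = False.
  then (~h | n) forces h = False.
  then (h | ~r) forces r = False.
  then (~d | r) forces d = False.
  then (~m | r) forces m = False.
  then (~b | ~g | h | r) forces g = False.
  then (c | m | n) forces c = True.
All clauses satisfied.

a: True, n: False, c: True, g: False, r: False, d: False, m: False, h: False, b: True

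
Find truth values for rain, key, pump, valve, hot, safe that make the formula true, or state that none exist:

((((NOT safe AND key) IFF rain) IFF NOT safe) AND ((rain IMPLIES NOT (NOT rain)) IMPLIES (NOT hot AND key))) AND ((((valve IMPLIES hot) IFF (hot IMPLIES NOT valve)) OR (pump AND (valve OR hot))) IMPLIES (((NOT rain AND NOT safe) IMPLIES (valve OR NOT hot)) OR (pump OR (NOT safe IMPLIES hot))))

rain: True; key: True; pump: False; valve: False; hot: False; safe: True

  (((NOT safe AND key) IFF rain) IFF NOT safe) AND ((rain IMPLIES NOT (NOT rain)) IMPLIES (NOT hot AND key)) = True
    ((NOT safe AND key) IFF rain) IFF NOT safe = True
      (NOT safe AND key) IFF rain = False
        NOT safe AND key = False
          NOT safe = False
      NOT safe = False
    (rain IMPLIES NOT (NOT rain)) IMPLIES (NOT hot AND key) = True
      rain IMPLIES NOT (NOT rain) = True
        NOT (NOT rain) = True
          NOT rain = False
      NOT hot AND key = True
        NOT hot = True
  (((valve IMPLIES hot) IFF (hot IMPLIES NOT valve)) OR (pump AND (valve OR hot))) IMPLIES (((NOT rain AND NOT safe) IMPLIES (valve OR NOT hot)) OR (pump OR (NOT safe IMPLIES hot))) = True
    ((valve IMPLIES hot) IFF (hot IMPLIES NOT valve)) OR (pump AND (valve OR hot)) = True
      (valve IMPLIES hot) IFF (hot IMPLIES NOT valve) = True
        valve IMPLIES hot = True
        hot IMPLIES NOT valve = True
          NOT valve = True
      pump AND (valve OR hot) = False
        valve OR hot = False
    ((NOT rain AND NOT safe) IMPLIES (valve OR NOT hot)) OR (pump OR (NOT safe IMPLIES hot)) = True
      (NOT rain AND NOT safe) IMPLIES (valve OR NOT hot) = True
        NOT rain AND NOT safe = False
          NOT rain = False
          NOT safe = False
        valve OR NOT hot = True
          NOT hot = True
      pump OR (NOT safe IMPLIES hot) = True
        NOT safe IMPLIES hot = True
          NOT safe = False
Both conjuncts True, so the formula holds.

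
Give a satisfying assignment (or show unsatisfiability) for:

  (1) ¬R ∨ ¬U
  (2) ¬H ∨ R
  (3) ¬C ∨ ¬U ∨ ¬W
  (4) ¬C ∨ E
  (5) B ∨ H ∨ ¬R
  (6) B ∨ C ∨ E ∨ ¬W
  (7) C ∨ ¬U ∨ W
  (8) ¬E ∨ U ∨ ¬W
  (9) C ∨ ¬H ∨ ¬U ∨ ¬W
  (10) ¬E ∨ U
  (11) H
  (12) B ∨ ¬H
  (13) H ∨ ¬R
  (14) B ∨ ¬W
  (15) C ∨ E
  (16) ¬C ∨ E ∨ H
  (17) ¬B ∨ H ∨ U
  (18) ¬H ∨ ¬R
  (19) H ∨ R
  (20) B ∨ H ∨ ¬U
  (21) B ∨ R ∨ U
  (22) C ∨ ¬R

UNSATISFIABLE

Case H = True:
  (¬H ∨ R) forces R = True.
  Clause (¬H ∨ ¬R) is falsified — contradiction.
Case H = False:
  Clause (H) is falsified — contradiction.
Both cases fail, so the formula is unsatisfiable.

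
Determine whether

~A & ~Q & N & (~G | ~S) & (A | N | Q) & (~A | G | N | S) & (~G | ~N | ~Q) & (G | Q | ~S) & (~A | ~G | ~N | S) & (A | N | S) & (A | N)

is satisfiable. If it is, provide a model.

G = True; A = False; N = True; Q = False; S = False

Unit clause (~A) forces A = False.
Unit clause (~Q) forces Q = False.
Unit clause (N) forces N = True.
Set G = True.
  then (~G | ~S) forces S = False.
All clauses satisfied.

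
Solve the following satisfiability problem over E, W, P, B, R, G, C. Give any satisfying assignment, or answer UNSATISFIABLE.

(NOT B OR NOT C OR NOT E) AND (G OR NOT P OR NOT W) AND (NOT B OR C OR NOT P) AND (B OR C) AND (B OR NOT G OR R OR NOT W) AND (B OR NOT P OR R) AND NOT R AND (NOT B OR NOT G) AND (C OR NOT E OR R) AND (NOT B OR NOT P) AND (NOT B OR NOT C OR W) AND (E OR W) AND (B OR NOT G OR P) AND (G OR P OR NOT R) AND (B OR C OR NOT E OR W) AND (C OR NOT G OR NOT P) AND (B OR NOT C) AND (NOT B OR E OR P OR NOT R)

Unit clause (NOT R) forces R = False.
Try E = True:
  (C OR NOT E OR R) forces C = True.
  (NOT B OR NOT C OR NOT E) forces B = False.
  clause (B OR NOT C) is falsified — backtrack.
So E = False.
  then (E OR W) forces W = True.
Set P = False.
Set B = True.
  then (NOT B OR NOT G) forces G = False.
Set C = True.
All clauses satisfied.

E = False; W = True; P = False; B = True; R = False; G = False; C = True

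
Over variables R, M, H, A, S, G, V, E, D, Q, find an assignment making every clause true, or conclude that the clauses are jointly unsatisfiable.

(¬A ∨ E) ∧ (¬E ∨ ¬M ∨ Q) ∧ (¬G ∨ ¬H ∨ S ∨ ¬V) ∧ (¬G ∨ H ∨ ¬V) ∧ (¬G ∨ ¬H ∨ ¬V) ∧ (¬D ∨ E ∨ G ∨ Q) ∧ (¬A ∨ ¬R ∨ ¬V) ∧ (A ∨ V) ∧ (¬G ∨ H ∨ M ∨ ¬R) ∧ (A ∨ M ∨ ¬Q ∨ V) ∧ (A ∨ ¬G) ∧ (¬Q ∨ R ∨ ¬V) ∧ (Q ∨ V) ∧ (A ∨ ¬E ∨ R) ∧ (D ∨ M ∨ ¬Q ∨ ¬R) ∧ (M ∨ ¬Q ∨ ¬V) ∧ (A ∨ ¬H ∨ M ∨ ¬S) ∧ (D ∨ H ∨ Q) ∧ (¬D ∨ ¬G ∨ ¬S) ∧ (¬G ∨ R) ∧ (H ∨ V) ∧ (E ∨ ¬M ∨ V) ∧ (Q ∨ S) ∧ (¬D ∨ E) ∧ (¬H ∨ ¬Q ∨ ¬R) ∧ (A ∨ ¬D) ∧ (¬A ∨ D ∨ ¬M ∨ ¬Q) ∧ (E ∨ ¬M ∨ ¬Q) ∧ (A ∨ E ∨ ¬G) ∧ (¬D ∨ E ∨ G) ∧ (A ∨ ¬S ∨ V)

R: True, M: True, H: True, A: False, S: True, G: False, V: True, E: False, D: False, Q: False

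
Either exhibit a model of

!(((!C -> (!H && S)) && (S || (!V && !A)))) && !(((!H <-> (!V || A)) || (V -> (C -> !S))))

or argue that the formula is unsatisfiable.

No satisfying assignment exists.

Case S = True: the formula simplifies to !((!C -> !H)) && !(((!H <-> (!V || A)) || (V -> !C))).
  C = True: the conjunct !((!C -> !H)) becomes !((False -> !H)) = False.
  C = False: the conjunct !(((!H <-> (!V || A)) || (V -> !C))) becomes !(((!H <-> (!V || A)) || True)) = False.
Case S = False: the conjunct !(((!H <-> (!V || A)) || (V -> (C -> !S)))) becomes !(((!H <-> (!V || A)) || True)) = False.
Both cases fail — unsatisfiable.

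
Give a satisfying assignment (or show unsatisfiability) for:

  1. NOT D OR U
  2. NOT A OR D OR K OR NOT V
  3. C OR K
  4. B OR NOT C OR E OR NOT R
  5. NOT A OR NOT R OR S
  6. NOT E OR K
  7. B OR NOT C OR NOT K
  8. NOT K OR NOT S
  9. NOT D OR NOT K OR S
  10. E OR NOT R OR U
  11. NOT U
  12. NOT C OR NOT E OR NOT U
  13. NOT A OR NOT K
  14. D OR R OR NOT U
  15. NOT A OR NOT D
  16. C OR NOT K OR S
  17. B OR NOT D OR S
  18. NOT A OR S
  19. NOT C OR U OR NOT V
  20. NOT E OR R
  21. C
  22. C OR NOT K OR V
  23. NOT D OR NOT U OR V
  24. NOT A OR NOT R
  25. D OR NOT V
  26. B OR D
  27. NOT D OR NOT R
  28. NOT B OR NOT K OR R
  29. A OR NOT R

Unit clause (NOT U) forces U = False.
Unit clause (C) forces C = True.
In (NOT D OR U) only NOT D is left, so D = False.
In (NOT C OR U OR NOT V) only NOT V is left, so V = False.
In (B OR D) only B is left, so B = True.
Set A = False.
  then (A OR NOT R) forces R = False.
  then (NOT E OR R) forces E = False.
  then (NOT B OR NOT K OR R) forces K = False.
Set S = True.
All clauses satisfied.

D: False, A: False, K: False, C: True, E: False, R: False, U: False, S: True, V: False, B: True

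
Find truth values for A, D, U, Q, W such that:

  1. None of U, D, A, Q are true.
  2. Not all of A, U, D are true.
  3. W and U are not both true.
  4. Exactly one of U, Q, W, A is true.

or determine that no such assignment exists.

A=F, D=F, U=F, Q=F, W=T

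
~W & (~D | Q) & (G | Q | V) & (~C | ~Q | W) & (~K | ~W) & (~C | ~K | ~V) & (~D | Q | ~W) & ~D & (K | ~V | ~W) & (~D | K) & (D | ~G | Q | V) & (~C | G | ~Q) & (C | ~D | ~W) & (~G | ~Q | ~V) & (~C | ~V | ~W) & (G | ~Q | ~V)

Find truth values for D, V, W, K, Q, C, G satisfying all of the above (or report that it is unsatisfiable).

D=F; V=F; W=F; K=T; Q=T; C=F; G=T

Unit clause (~W) forces W = False.
Unit clause (~D) forces D = False.
Set V = False.
Set K = True.
Try Q = False:
  (G | Q | V) forces G = True.
  clause (D | ~G | Q | V) is falsified — backtrack.
So Q = True.
  then (~C | ~Q | W) forces C = False.
Set G = True.
All clauses satisfied.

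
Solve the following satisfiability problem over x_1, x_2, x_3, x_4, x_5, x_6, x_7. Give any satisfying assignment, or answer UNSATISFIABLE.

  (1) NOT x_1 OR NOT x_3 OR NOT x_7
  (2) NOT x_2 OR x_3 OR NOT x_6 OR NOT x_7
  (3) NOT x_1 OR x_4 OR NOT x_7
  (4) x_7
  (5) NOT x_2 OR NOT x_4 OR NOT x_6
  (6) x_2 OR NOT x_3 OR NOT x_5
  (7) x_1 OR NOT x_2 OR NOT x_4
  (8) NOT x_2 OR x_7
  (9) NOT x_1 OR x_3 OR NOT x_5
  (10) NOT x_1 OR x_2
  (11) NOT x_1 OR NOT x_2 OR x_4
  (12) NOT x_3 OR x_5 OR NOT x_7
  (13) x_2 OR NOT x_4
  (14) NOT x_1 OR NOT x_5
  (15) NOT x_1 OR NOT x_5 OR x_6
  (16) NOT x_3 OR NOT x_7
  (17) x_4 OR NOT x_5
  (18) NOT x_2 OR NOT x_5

x_1: False, x_2: False, x_3: False, x_4: False, x_5: False, x_6: False, x_7: True

Unit clause (x_7) forces x_7 = True.
In (NOT x_3 OR NOT x_7) only NOT x_3 is left, so x_3 = False.
Set x_1 = False.
Set x_2 = False.
  then (x_2 OR NOT x_4) forces x_4 = False.
  then (x_4 OR NOT x_5) forces x_5 = False.
Set x_6 = False.
All clauses satisfied.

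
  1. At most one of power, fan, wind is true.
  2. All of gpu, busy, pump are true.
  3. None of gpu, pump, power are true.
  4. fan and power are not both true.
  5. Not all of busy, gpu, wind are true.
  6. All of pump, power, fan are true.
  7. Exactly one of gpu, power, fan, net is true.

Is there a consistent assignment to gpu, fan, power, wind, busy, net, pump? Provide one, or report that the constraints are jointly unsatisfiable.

Case gpu = True:
  Constraint (3) is violated (gpu=T) — contradiction.
Case gpu = False:
  Constraint (2) is violated (gpu=F) — contradiction.
Both cases fail — unsatisfiable.

No satisfying assignment exists.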